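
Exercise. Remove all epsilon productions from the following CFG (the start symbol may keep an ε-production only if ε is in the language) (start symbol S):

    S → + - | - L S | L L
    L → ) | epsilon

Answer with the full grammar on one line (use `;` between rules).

Nullable nonterminals: {L, S}.
ε ∈ L(G) since S is nullable, so keep S → ε.
For each production, add variants omitting each subset of nullable occurrences: S → - L S gives - L S | - L | - S | -. S → L L gives L L | L.

S → + - | - L S | - L | - S | - | L L | L | ε; L → )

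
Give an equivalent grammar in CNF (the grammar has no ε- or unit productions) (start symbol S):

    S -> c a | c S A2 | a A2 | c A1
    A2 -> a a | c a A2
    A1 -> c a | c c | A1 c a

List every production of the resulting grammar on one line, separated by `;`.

Introduce a nonterminal for each terminal appearing in a rule of length ≥ 2: X1 → c, X2 → a.
Binarize each right-hand side of length ≥ 3 by chaining fresh nonterminals (Y1, Y2, …): affected rules were S → X1 S A2; A2 → X1 X2 A2; A1 → A1 X1 X2.

S -> X1 X2 | X1 Y1 | X2 A2 | X1 A1; A2 -> X2 X2 | X1 Y2; A1 -> X1 X2 | X1 X1 | A1 Y3; X1 -> c; X2 -> a; Y1 -> S A2; Y2 -> X2 A2; Y3 -> X1 X2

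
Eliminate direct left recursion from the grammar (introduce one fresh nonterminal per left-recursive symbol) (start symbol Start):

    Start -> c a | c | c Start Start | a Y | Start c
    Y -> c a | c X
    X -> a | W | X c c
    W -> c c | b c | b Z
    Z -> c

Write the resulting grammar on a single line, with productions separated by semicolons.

Left recursion appears on Start, X.
For Start: α = {c}, β = {c a, c, c Start Start, a Y}. Rewrite as Start → β Start1 and Start1 → α Start1 | ε.
For X: α = {c c}, β = {a, W}. Rewrite as X → β X1 and X1 → α X1 | ε.

Start -> c a Start1 | c Start1 | c Start Start Start1 | a Y Start1; Y -> c a | c X; X -> a X1 | W X1; W -> c c | b c | b Z; Z -> c; Start1 -> c Start1 | ε; X1 -> c c X1 | ε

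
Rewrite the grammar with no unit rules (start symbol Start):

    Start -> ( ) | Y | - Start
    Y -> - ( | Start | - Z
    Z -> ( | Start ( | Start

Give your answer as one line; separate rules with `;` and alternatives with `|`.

Unit pairs: Start ⇒* {Y}; Y ⇒* {Start}; Z ⇒* {Start, Y}.
Replace each nonterminal's rules with the union of the non-unit rules of every nonterminal it unit-derives.

Start -> ( ) | - Start | - ( | - Z; Y -> ( ) | - Start | - ( | - Z; Z -> ( | Start ( | ( ) | - Start | - ( | - Z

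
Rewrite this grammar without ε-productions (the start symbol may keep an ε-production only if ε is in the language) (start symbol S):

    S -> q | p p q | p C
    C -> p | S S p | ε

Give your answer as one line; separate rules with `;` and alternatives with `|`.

S -> q | p p q | p C | p; C -> p | S S p

Nullable nonterminals: {C}.
ε ∉ L(G), so no ε-production is kept.
Expand every rule over subsets of its nullable positions: S → p C gives p C | p.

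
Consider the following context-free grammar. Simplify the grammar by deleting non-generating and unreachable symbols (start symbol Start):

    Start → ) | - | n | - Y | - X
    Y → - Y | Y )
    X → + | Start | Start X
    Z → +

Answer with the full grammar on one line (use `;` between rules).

Generating nonterminals: {Start, X, Z}.
Reachable from Start after that: {Start, X}.
Removed useless symbols: {Y, Z} and every production mentioning them.

Start → ) | - | n | - X; X → + | Start | Start X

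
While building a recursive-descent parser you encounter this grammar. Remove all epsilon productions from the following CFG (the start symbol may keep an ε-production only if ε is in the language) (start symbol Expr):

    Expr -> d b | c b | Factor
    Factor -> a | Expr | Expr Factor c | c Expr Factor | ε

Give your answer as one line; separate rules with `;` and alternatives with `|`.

Expr -> d b | c b | Factor | ε; Factor -> a | Expr | Expr Factor c | Expr c | Factor c | c | c Expr Factor | c Expr | c Factor

Nullable set = {Expr, Factor}.
ε ∈ L(G) since Expr is nullable, so keep Expr → ε.
Add the nullable-subset variants: Factor → Expr Factor c gives Expr Factor c | Expr c | Factor c | c. Factor → c Expr Factor gives c Expr Factor | c Expr | c Factor.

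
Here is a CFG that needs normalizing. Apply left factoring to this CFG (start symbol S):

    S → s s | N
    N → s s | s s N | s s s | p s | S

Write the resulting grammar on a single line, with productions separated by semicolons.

S → s s | N; N → p s | S | s s N'; N' → ε | N | s

N has alternatives sharing prefix 's s': factor to N → s s N' with N' → ε | N | s.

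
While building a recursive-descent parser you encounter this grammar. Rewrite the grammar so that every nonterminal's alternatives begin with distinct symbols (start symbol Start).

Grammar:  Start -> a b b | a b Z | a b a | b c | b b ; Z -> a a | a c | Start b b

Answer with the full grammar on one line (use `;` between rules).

Start -> a b Start1 | b Start2; Z -> Start b b | a Z1; Start1 -> b | Z | a; Start2 -> c | b; Z1 -> a | c

Start has alternatives sharing prefix 'a b': factor to Start → a b Start1 with Start1 → b | Z | a.
Start has alternatives sharing prefix 'b': factor to Start → b Start2 with Start2 → c | b.
Z has alternatives sharing prefix 'a': factor to Z → a Z1 with Z1 → a | c.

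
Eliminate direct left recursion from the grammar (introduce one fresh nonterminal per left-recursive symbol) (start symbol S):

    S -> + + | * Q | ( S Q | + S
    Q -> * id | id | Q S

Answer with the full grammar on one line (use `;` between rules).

Left recursion appears on Q.
For Q: α = {S}, β = {* id, id}. Rewrite as Q → β Q' and Q' → α Q' | ε.

S -> + + | * Q | ( S Q | + S; Q -> * id Q' | id Q'; Q' -> S Q' | eps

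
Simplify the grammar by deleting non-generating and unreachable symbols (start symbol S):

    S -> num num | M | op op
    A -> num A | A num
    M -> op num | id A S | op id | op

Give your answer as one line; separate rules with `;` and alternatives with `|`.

S -> num num | M | op op; M -> op num | op id | op

Generating nonterminals: {M, S}.
Reachable from S after that: {M, S}.
Removed useless symbols: {A} and every production mentioning them.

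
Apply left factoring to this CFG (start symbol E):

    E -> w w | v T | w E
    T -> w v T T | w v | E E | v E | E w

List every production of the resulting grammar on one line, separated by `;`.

E has alternatives sharing prefix 'w': factor to E → w E' with E' → w | E.
T has alternatives sharing prefix 'w v': factor to T → w v T' with T' → T T | ε.
T has alternatives sharing prefix 'E': factor to T → E T'' with T'' → E | w.

E -> v T | w E'; T -> v E | w v T' | E T''; E' -> w | E; T' -> T T | ε; T'' -> E | w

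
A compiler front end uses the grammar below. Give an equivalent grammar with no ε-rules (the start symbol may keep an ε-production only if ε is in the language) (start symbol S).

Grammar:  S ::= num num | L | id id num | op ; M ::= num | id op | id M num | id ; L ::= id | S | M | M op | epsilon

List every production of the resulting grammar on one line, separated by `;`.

S ::= num num | L | id id num | op | epsilon; M ::= num | id op | id M num | id; L ::= id | S | M | M op

Nullable nonterminals: {L, S}.
ε ∈ L(G) since S is nullable, so keep S → ε.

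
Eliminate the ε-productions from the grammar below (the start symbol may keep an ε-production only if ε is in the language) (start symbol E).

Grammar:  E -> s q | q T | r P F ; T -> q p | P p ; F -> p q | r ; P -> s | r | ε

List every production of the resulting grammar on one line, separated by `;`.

E -> s q | q T | r P F | r F; T -> q p | P p | p; F -> p q | r; P -> s | r

Nullable nonterminals: {P}.
ε ∉ L(G), so no ε-production is kept.
For each production, add variants omitting each subset of nullable occurrences: E → r P F gives r P F | r F. T → P p gives P p | p.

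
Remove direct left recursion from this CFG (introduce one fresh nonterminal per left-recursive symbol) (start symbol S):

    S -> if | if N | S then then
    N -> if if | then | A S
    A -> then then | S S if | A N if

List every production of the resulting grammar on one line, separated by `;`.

S -> if S' | if N S'; N -> if if | then | A S; A -> then then A' | S S if A'; S' -> then then S' | ε; A' -> N if A' | ε

Left recursion appears on S, A.
For S: α = {then then}, β = {if, if N}. Rewrite as S → β S' and S' → α S' | ε.
For A: α = {N if}, β = {then then, S S if}. Rewrite as A → β A' and A' → α A' | ε.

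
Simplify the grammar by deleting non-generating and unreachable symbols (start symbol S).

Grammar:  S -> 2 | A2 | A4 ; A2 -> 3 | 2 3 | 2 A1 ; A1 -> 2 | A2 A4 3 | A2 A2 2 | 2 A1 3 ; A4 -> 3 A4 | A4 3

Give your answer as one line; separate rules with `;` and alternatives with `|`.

S -> 2 | A2; A2 -> 3 | 2 3 | 2 A1; A1 -> 2 | A2 A2 2 | 2 A1 3

Generating nonterminals: {A1, A2, S}.
Reachable from S after that: {A1, A2, S}.
Removed useless symbols: {A4} and every production mentioning them.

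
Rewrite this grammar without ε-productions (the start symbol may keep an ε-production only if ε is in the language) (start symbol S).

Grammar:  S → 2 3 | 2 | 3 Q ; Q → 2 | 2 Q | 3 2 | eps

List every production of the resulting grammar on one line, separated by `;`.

S → 2 3 | 2 | 3 Q | 3; Q → 2 | 2 Q | 3 2

Nullable nonterminals: {Q}.
ε ∉ L(G), so no ε-production is kept.
Expand every rule over subsets of its nullable positions: S → 3 Q gives 3 Q | 3.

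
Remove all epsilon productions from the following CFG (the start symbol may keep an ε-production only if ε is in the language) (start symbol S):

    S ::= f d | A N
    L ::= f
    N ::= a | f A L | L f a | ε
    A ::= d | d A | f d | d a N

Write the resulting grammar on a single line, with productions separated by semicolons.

Nullable nonterminals: {N}.
ε ∉ L(G), so no ε-production is kept.
Expand every rule over subsets of its nullable positions: S → A N gives A N | A. A → d a N gives d a N | d a.

S ::= f d | A N | A; L ::= f; N ::= a | f A L | L f a; A ::= d | d A | f d | d a N | d a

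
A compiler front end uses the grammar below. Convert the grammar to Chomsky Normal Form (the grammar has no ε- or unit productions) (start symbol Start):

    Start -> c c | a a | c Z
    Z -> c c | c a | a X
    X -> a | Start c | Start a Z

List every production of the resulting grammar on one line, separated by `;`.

Introduce a nonterminal for each terminal appearing in a rule of length ≥ 2: X1 → c, X2 → a.
Binarize each right-hand side of length ≥ 3 by chaining fresh nonterminals (Y1, Y2, …): affected rules were X → Start X2 Z.

Start -> X1 X1 | X2 X2 | X1 Z; Z -> X1 X1 | X1 X2 | X2 X; X -> a | Start X1 | Start Y1; X1 -> c; X2 -> a; Y1 -> X2 Z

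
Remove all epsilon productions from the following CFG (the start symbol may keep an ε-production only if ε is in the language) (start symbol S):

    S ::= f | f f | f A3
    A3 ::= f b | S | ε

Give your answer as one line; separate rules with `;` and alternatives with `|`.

Nullable nonterminals: {A3}.
ε ∉ L(G), so no ε-production is kept.

S ::= f | f f | f A3; A3 ::= f b | S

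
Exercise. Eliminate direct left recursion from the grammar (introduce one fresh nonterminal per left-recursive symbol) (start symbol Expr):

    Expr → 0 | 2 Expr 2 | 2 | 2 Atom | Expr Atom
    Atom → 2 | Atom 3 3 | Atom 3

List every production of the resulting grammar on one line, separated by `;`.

Directly left-recursive nonterminals: Expr, Atom.
For Expr: α = {Atom}, β = {0, 2 Expr 2, 2, 2 Atom}. Rewrite as Expr → β Expr1 and Expr1 → α Expr1 | ε.
For Atom: α = {3 3, 3}, β = {2}. Rewrite as Atom → β Atom1 and Atom1 → α Atom1 | ε.

Expr → 0 Expr1 | 2 Expr 2 Expr1 | 2 Expr1 | 2 Atom Expr1; Atom → 2 Atom1; Expr1 → Atom Expr1 | eps; Atom1 → 3 3 Atom1 | 3 Atom1 | eps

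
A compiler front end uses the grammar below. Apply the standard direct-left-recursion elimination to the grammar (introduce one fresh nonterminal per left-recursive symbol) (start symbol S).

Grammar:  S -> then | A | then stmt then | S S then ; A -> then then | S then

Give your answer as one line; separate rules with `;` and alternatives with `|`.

S -> then S' | A S' | then stmt then S'; A -> then then | S then; S' -> S then S' | ε

Left recursion appears on S.
For S: α = {S then}, β = {then, A, then stmt then}. Rewrite as S → β S' and S' → α S' | ε.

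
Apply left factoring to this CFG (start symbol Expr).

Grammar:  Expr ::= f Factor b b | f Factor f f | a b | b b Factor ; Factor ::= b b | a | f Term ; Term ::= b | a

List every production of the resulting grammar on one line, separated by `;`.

Expr has alternatives sharing prefix 'f Factor': factor to Expr → f Factor Expr1 with Expr1 → b b | f f.

Expr ::= a b | b b Factor | f Factor Expr1; Factor ::= b b | a | f Term; Term ::= b | a; Expr1 ::= b b | f f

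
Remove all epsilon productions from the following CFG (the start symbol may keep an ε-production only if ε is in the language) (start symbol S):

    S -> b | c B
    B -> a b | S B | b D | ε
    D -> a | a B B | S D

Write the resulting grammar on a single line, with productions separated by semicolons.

Nullable set = {B}.
ε ∉ L(G), so no ε-production is kept.
Expand every rule over subsets of its nullable positions: S → c B gives c B | c. B → S B gives S B | S. D → a B B gives a B B | a B.

S -> b | c B | c; B -> a b | S B | S | b D; D -> a | a B B | a B | S D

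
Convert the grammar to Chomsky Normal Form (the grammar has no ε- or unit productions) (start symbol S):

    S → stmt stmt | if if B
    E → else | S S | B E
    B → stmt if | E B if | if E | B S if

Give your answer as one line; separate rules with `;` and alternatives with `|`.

S → X1 X1 | X2 Y1; E → else | S S | B E; B → X1 X2 | E Y2 | X2 E | B Y3; X1 → stmt; X2 → if; Y1 → X2 B; Y2 → B X2; Y3 → S X2

Introduce a nonterminal for each terminal appearing in a rule of length ≥ 2: X1 → stmt, X2 → if.
Binarize each right-hand side of length ≥ 3 by chaining fresh nonterminals (Y1, Y2, …): affected rules were S → X2 X2 B; B → E B X2; B → B S X2.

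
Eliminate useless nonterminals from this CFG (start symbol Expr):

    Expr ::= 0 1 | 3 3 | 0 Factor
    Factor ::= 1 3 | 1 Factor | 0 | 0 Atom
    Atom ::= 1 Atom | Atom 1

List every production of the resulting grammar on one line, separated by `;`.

Expr ::= 0 1 | 3 3 | 0 Factor; Factor ::= 1 3 | 1 Factor | 0

Generating nonterminals: {Expr, Factor}.
Reachable from Expr after that: {Expr, Factor}.
Removed useless symbols: {Atom} and every production mentioning them.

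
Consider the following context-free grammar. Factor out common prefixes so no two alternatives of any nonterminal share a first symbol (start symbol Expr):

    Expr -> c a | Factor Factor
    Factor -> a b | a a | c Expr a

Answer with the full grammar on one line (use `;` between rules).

Factor has alternatives sharing prefix 'a': factor to Factor → a Factor1 with Factor1 → b | a.

Expr -> c a | Factor Factor; Factor -> c Expr a | a Factor1; Factor1 -> b | a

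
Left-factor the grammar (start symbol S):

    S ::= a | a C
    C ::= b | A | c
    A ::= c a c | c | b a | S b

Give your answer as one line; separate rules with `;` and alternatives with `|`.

S has alternatives sharing prefix 'a': factor to S → a S' with S' → ε | C.
A has alternatives sharing prefix 'c': factor to A → c A' with A' → a c | ε.

S ::= a S'; C ::= b | A | c; A ::= b a | S b | c A'; S' ::= ε | C; A' ::= a c | ε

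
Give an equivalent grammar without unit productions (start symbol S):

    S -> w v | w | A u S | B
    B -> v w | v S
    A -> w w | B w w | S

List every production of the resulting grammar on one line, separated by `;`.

Unit pairs: A ⇒* {B, S}; S ⇒* {B}.
Replace each nonterminal's rules with the union of the non-unit rules of every nonterminal it unit-derives.

S -> v w | v S | w v | w | A u S; B -> v w | v S; A -> v w | v S | w v | w | A u S | w w | B w w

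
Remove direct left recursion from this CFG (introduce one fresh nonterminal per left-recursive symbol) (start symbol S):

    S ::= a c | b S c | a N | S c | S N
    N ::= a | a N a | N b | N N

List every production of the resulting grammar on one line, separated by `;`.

Directly left-recursive nonterminals: S, N.
For S: α = {c, N}, β = {a c, b S c, a N}. Rewrite as S → β S' and S' → α S' | ε.
For N: α = {b, N}, β = {a, a N a}. Rewrite as N → β N' and N' → α N' | ε.

S ::= a c S' | b S c S' | a N S'; N ::= a N' | a N a N'; S' ::= c S' | N S' | ε; N' ::= b N' | N N' | ε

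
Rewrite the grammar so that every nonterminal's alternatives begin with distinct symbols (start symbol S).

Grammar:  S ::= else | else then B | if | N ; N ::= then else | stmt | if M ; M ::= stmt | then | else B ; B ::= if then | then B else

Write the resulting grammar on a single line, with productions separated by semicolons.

S ::= if | N | else S'; N ::= then else | stmt | if M; M ::= stmt | then | else B; B ::= if then | then B else; S' ::= ε | then B

S has alternatives sharing prefix 'else': factor to S → else S' with S' → ε | then B.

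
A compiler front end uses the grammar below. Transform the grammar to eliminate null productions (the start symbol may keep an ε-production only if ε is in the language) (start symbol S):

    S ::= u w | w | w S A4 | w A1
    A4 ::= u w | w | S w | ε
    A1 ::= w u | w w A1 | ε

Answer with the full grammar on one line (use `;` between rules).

The nullable symbols are {A1, A4}.
ε ∉ L(G), so no ε-production is kept.
Expand every rule over subsets of its nullable positions: S → w S A4 gives w S A4 | w S. A1 → w w A1 gives w w A1 | w w.

S ::= u w | w | w S A4 | w S | w A1; A4 ::= u w | w | S w; A1 ::= w u | w w A1 | w w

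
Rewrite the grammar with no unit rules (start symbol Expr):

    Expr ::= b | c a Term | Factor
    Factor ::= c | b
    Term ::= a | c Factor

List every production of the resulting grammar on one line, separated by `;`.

Unit pairs: Expr ⇒* {Factor}.
Replace each nonterminal's rules with the union of the non-unit rules of every nonterminal it unit-derives.

Expr ::= c | b | c a Term; Factor ::= c | b; Term ::= a | c Factor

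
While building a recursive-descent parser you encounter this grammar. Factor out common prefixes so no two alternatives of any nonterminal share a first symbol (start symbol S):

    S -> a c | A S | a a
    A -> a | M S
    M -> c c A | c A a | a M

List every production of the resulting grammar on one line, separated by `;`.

S -> A S | a S'; A -> a | M S; M -> a M | c M'; S' -> c | a; M' -> c A | A a

S has alternatives sharing prefix 'a': factor to S → a S' with S' → c | a.
M has alternatives sharing prefix 'c': factor to M → c M' with M' → c A | A a.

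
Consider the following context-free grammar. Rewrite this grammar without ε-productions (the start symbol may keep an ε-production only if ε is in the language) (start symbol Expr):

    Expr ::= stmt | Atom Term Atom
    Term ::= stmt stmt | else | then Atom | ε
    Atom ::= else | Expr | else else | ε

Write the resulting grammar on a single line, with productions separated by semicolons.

Nullable set = {Atom, Expr, Term}.
ε ∈ L(G) since Expr is nullable, so keep Expr → ε.
Expand every rule over subsets of its nullable positions: Expr → Atom Term Atom gives Atom Term Atom | Atom Term | Atom Atom | Atom | Term Atom | Term. Term → then Atom gives then Atom | then.

Expr ::= stmt | Atom Term Atom | Atom Term | Atom Atom | Atom | Term Atom | Term | ε; Term ::= stmt stmt | else | then Atom | then; Atom ::= else | Expr | else else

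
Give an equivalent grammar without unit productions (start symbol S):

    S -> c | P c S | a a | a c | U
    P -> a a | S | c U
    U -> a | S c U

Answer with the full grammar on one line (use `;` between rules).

Unit pairs: P ⇒* {S, U}; S ⇒* {U}.
Replace each nonterminal's rules with the union of the non-unit rules of every nonterminal it unit-derives.

S -> a | S c U | c | P c S | a a | a c; P -> a | S c U | c | P c S | a a | a c | c U; U -> a | S c U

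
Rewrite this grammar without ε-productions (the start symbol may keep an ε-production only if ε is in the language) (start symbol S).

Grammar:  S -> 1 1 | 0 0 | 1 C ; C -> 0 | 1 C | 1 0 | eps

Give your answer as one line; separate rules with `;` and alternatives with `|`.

The nullable symbols are {C}.
ε ∉ L(G), so no ε-production is kept.
Add the nullable-subset variants: S → 1 C gives 1 C | 1. C → 1 C gives 1 C | 1.

S -> 1 1 | 0 0 | 1 C | 1; C -> 0 | 1 C | 1 | 1 0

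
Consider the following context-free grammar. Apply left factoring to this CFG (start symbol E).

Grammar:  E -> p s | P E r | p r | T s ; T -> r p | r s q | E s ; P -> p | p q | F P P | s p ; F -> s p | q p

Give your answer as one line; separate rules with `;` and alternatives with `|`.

E -> P E r | T s | p E'; T -> E s | r T'; P -> F P P | s p | p P'; F -> s p | q p; E' -> s | r; T' -> p | s q; P' -> eps | q

E has alternatives sharing prefix 'p': factor to E → p E' with E' → s | r.
T has alternatives sharing prefix 'r': factor to T → r T' with T' → p | s q.
P has alternatives sharing prefix 'p': factor to P → p P' with P' → ε | q.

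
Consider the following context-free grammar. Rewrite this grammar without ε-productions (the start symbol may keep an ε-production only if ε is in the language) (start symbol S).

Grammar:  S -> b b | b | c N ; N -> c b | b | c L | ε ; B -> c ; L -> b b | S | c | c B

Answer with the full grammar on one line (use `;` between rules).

Nullable nonterminals: {N}.
ε ∉ L(G), so no ε-production is kept.
For each production, add variants omitting each subset of nullable occurrences: S → c N gives c N | c.

S -> b b | b | c N | c; N -> c b | b | c L; B -> c; L -> b b | S | c | c B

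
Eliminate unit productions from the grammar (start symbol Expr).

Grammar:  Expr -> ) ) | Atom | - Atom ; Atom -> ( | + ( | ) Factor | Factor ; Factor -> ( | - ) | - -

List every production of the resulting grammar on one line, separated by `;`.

Expr -> ( | + ( | ) Factor | - ) | - - | ) ) | - Atom; Atom -> ( | + ( | ) Factor | - ) | - -; Factor -> ( | - ) | - -

Unit pairs: Atom ⇒* {Factor}; Expr ⇒* {Atom, Factor}.
Replace each nonterminal's rules with the union of the non-unit rules of every nonterminal it unit-derives.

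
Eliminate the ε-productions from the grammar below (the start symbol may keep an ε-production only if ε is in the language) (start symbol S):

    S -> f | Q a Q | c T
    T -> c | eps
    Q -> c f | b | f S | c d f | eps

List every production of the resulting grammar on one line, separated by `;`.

S -> f | Q a Q | Q a | a Q | a | c T | c; T -> c; Q -> c f | b | f S | c d f

Nullable set = {Q, T}.
ε ∉ L(G), so no ε-production is kept.
Add the nullable-subset variants: S → Q a Q gives Q a Q | Q a | a Q | a. S → c T gives c T | c.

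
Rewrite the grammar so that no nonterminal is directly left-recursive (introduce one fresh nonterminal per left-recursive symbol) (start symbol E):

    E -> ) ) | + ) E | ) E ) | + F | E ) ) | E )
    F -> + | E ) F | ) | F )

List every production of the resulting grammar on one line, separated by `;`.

E -> ) ) E' | + ) E E' | ) E ) E' | + F E'; F -> + F' | E ) F F' | ) F'; E' -> ) ) E' | ) E' | eps; F' -> ) F' | eps

Directly left-recursive nonterminals: E, F.
For E: α = {) ), )}, β = {) ), + ) E, ) E ), + F}. Rewrite as E → β E' and E' → α E' | ε.
For F: α = {)}, β = {+, E ) F, )}. Rewrite as F → β F' and F' → α F' | ε.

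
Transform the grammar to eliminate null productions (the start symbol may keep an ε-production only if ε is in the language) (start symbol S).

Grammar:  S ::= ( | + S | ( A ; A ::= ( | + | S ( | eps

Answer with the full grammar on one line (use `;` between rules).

Nullable nonterminals: {A}.
ε ∉ L(G), so no ε-production is kept.

S ::= ( | + S | ( A; A ::= ( | + | S (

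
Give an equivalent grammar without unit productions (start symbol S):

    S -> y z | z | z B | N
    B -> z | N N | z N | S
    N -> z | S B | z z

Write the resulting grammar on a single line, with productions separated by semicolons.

S -> y z | z | z B | S B | z z; B -> z | N N | z N | y z | z B | S B | z z; N -> z | S B | z z

Unit pairs: B ⇒* {N, S}; S ⇒* {N}.
Replace each nonterminal's rules with the union of the non-unit rules of every nonterminal it unit-derives.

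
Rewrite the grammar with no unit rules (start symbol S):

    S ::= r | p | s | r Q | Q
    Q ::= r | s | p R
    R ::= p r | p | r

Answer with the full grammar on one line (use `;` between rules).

Unit pairs: S ⇒* {Q}.
For every A with A ⇒* B via unit rules, add B's non-unit alternatives to A; then delete every rule of the form X → Y.

S ::= r | p | s | r Q | p R; Q ::= r | s | p R; R ::= p r | p | r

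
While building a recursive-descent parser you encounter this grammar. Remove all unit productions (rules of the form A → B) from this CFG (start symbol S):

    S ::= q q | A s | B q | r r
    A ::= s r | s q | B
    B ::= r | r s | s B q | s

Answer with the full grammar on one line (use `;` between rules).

S ::= q q | A s | B q | r r; A ::= r | r s | s B q | s | s r | s q; B ::= r | r s | s B q | s

Unit pairs: A ⇒* {B}.
For every A with A ⇒* B via unit rules, add B's non-unit alternatives to A; then delete every rule of the form X → Y.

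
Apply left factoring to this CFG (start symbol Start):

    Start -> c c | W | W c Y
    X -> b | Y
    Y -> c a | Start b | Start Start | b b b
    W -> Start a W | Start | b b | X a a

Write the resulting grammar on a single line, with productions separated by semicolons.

Start -> c c | W Start1; X -> b | Y; Y -> c a | b b b | Start Y1; W -> b b | X a a | Start W1; Start1 -> ε | c Y; Y1 -> b | Start; W1 -> a W | ε

Start has alternatives sharing prefix 'W': factor to Start → W Start1 with Start1 → ε | c Y.
Y has alternatives sharing prefix 'Start': factor to Y → Start Y1 with Y1 → b | Start.
W has alternatives sharing prefix 'Start': factor to W → Start W1 with W1 → a W | ε.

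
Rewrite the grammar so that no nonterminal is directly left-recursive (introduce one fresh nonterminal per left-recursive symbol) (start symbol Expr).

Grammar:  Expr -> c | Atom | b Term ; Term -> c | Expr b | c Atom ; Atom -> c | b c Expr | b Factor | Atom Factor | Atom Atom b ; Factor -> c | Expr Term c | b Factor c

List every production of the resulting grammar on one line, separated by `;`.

Left recursion appears on Atom.
For Atom: α = {Factor, Atom b}, β = {c, b c Expr, b Factor}. Rewrite as Atom → β Atom1 and Atom1 → α Atom1 | ε.

Expr -> c | Atom | b Term; Term -> c | Expr b | c Atom; Atom -> c Atom1 | b c Expr Atom1 | b Factor Atom1; Factor -> c | Expr Term c | b Factor c; Atom1 -> Factor Atom1 | Atom b Atom1 | ε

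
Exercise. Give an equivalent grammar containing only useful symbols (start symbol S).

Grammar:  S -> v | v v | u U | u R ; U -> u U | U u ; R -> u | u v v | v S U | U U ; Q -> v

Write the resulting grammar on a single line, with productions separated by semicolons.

Generating nonterminals: {Q, R, S}.
Reachable from S after that: {R, S}.
Removed useless symbols: {Q, U} and every production mentioning them.

S -> v | v v | u R; R -> u | u v v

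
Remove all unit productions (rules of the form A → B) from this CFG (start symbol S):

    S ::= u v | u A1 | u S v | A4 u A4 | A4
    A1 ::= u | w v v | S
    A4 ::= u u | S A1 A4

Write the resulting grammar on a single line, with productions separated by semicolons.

S ::= u u | S A1 A4 | u v | u A1 | u S v | A4 u A4; A1 ::= u u | S A1 A4 | u | w v v | u v | u A1 | u S v | A4 u A4; A4 ::= u u | S A1 A4

Unit pairs: A1 ⇒* {A4, S}; S ⇒* {A4}.
Replace each nonterminal's rules with the union of the non-unit rules of every nonterminal it unit-derives.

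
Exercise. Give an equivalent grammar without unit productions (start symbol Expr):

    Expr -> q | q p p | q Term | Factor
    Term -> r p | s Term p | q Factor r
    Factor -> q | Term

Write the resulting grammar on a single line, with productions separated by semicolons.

Unit pairs: Expr ⇒* {Factor, Term}; Factor ⇒* {Term}.
For each unit pair (A, B), copy every non-unit production of B to A, then drop all unit productions.

Expr -> r p | s Term p | q Factor r | q | q p p | q Term; Term -> r p | s Term p | q Factor r; Factor -> r p | s Term p | q Factor r | q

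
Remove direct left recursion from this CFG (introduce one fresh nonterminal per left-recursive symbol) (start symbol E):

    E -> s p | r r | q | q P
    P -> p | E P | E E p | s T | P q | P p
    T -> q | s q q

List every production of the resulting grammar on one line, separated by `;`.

Directly left-recursive nonterminal: P.
For P: α = {q, p}, β = {p, E P, E E p, s T}. Rewrite as P → β P' and P' → α P' | ε.

E -> s p | r r | q | q P; P -> p P' | E P P' | E E p P' | s T P'; T -> q | s q q; P' -> q P' | p P' | ε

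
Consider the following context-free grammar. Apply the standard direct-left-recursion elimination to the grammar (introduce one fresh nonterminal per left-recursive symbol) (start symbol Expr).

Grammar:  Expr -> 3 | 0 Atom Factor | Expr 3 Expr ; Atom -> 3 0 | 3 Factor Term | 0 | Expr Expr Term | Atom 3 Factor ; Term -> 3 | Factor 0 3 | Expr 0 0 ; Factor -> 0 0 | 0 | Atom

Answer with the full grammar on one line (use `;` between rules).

Expr -> 3 Expr1 | 0 Atom Factor Expr1; Atom -> 3 0 Atom1 | 3 Factor Term Atom1 | 0 Atom1 | Expr Expr Term Atom1; Term -> 3 | Factor 0 3 | Expr 0 0; Factor -> 0 0 | 0 | Atom; Expr1 -> 3 Expr Expr1 | ε; Atom1 -> 3 Factor Atom1 | ε

Expr, Atom are directly left-recursive.
For Expr: α = {3 Expr}, β = {3, 0 Atom Factor}. Rewrite as Expr → β Expr1 and Expr1 → α Expr1 | ε.
For Atom: α = {3 Factor}, β = {3 0, 3 Factor Term, 0, Expr Expr Term}. Rewrite as Atom → β Atom1 and Atom1 → α Atom1 | ε.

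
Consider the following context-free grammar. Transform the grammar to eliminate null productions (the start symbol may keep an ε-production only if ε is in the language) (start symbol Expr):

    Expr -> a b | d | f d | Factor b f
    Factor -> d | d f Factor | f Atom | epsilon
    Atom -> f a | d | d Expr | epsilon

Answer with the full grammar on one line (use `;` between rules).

The nullable symbols are {Atom, Factor}.
ε ∉ L(G), so no ε-production is kept.
Expand every rule over subsets of its nullable positions: Expr → Factor b f gives Factor b f | b f. Factor → d f Factor gives d f Factor | d f. Factor → f Atom gives f Atom | f.

Expr -> a b | d | f d | Factor b f | b f; Factor -> d | d f Factor | d f | f Atom | f; Atom -> f a | d | d Expr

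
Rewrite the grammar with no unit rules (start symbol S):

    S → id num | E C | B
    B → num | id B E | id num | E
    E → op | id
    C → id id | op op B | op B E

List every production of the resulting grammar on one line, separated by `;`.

S → num | id B E | id num | op | id | E C; B → num | id B E | id num | op | id; E → op | id; C → id id | op op B | op B E

Unit pairs: B ⇒* {E}; S ⇒* {B, E}.
Replace each nonterminal's rules with the union of the non-unit rules of every nonterminal it unit-derives.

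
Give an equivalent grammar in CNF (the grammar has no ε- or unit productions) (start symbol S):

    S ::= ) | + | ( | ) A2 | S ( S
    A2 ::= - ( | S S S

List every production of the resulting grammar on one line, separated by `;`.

S ::= ) | + | ( | X1 A2 | S Y1; A2 ::= X3 X2 | S Y2; X1 ::= ); X2 ::= (; X3 ::= -; Y1 ::= X2 S; Y2 ::= S S

Introduce a nonterminal for each terminal appearing in a rule of length ≥ 2: X1 → ), X2 → (, X3 → -.
Binarize each right-hand side of length ≥ 3 by chaining fresh nonterminals (Y1, Y2, …): affected rules were S → S X2 S; A2 → S S S.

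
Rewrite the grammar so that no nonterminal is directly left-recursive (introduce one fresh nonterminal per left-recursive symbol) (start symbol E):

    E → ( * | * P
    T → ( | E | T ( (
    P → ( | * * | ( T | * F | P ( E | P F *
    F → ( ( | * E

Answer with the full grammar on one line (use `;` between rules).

E → ( * | * P; T → ( T' | E T'; P → ( P' | * * P' | ( T P' | * F P'; F → ( ( | * E; T' → ( ( T' | ε; P' → ( E P' | F * P' | ε

Directly left-recursive nonterminals: T, P.
For T: α = {( (}, β = {(, E}. Rewrite as T → β T' and T' → α T' | ε.
For P: α = {( E, F *}, β = {(, * *, ( T, * F}. Rewrite as P → β P' and P' → α P' | ε.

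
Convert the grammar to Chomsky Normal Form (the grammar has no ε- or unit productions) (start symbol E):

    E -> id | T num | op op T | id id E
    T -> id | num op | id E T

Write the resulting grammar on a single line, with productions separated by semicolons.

E -> id | T X1 | X2 Y1 | X3 Y2; T -> id | X1 X2 | X3 Y3; X1 -> num; X2 -> op; X3 -> id; Y1 -> X2 T; Y2 -> X3 E; Y3 -> E T

Introduce a nonterminal for each terminal appearing in a rule of length ≥ 2: X1 → num, X2 → op, X3 → id.
Binarize each right-hand side of length ≥ 3 by chaining fresh nonterminals (Y1, Y2, …): affected rules were E → X2 X2 T; E → X3 X3 E; T → X3 E T.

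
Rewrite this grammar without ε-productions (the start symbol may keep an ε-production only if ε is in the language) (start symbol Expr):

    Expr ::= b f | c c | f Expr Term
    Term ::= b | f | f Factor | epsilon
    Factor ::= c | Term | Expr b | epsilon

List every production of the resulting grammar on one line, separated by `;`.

Expr ::= b f | c c | f Expr Term | f Expr; Term ::= b | f | f Factor; Factor ::= c | Term | Expr b

The nullable symbols are {Factor, Term}.
ε ∉ L(G), so no ε-production is kept.
Expand every rule over subsets of its nullable positions: Expr → f Expr Term gives f Expr Term | f Expr.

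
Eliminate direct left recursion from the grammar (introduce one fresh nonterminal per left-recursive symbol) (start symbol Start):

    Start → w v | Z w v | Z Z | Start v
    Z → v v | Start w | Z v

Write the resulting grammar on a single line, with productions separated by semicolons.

Start, Z are directly left-recursive.
For Start: α = {v}, β = {w v, Z w v, Z Z}. Rewrite as Start → β Start1 and Start1 → α Start1 | ε.
For Z: α = {v}, β = {v v, Start w}. Rewrite as Z → β Z1 and Z1 → α Z1 | ε.

Start → w v Start1 | Z w v Start1 | Z Z Start1; Z → v v Z1 | Start w Z1; Start1 → v Start1 | ε; Z1 → v Z1 | ε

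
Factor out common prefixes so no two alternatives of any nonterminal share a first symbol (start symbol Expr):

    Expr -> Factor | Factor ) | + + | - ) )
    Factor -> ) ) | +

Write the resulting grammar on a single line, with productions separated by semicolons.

Expr has alternatives sharing prefix 'Factor': factor to Expr → Factor Expr1 with Expr1 → ε | ).

Expr -> + + | - ) ) | Factor Expr1; Factor -> ) ) | +; Expr1 -> eps | )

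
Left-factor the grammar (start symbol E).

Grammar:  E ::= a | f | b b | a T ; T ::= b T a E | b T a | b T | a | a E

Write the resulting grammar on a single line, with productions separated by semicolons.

E has alternatives sharing prefix 'a': factor to E → a E' with E' → ε | T.
T has alternatives sharing prefix 'b T': factor to T → b T T' with T' → a E | a | ε.
T has alternatives sharing prefix 'a': factor to T → a T'' with T'' → ε | E.
T' has alternatives sharing prefix 'a': factor to T' → a T''' with T''' → E | ε.

E ::= f | b b | a E'; T ::= b T T' | a T''; E' ::= ε | T; T' ::= ε | a T'''; T'' ::= ε | E; T''' ::= E | ε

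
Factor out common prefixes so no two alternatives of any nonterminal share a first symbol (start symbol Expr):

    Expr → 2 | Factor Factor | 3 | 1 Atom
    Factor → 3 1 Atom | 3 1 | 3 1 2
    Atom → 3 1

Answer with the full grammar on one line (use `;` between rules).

Factor has alternatives sharing prefix '3 1': factor to Factor → 3 1 Factor1 with Factor1 → Atom | ε | 2.

Expr → 2 | Factor Factor | 3 | 1 Atom; Factor → 3 1 Factor1; Atom → 3 1; Factor1 → Atom | epsilon | 2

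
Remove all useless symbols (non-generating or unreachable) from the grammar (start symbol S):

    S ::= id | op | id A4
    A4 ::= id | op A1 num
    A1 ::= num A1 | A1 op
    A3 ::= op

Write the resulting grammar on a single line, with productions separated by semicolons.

S ::= id | op | id A4; A4 ::= id

Generating nonterminals: {A3, A4, S}.
Reachable from S after that: {A4, S}.
Removed useless symbols: {A1, A3} and every production mentioning them.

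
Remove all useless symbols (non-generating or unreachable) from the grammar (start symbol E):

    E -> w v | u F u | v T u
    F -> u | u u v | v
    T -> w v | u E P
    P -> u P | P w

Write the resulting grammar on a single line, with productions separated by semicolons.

Generating nonterminals: {E, F, T}.
Reachable from E after that: {E, F, T}.
Removed useless symbols: {P} and every production mentioning them.

E -> w v | u F u | v T u; F -> u | u u v | v; T -> w v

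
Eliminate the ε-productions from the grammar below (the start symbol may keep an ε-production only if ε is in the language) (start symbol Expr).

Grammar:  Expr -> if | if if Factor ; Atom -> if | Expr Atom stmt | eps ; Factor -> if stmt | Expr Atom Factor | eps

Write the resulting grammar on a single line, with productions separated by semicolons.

Nullable set = {Atom, Factor}.
ε ∉ L(G), so no ε-production is kept.
For each production, add variants omitting each subset of nullable occurrences: Expr → if if Factor gives if if Factor | if if. Atom → Expr Atom stmt gives Expr Atom stmt | Expr stmt. Factor → Expr Atom Factor gives Expr Atom Factor | Expr Atom | Expr Factor | Expr.

Expr -> if | if if Factor | if if; Atom -> if | Expr Atom stmt | Expr stmt; Factor -> if stmt | Expr Atom Factor | Expr Atom | Expr Factor | Expr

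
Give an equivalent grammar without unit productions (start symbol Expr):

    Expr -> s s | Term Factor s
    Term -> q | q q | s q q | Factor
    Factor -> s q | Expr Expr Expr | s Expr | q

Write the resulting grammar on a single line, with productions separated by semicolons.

Unit pairs: Term ⇒* {Factor}.
For every A with A ⇒* B via unit rules, add B's non-unit alternatives to A; then delete every rule of the form X → Y.

Expr -> s s | Term Factor s; Term -> q | q q | s q q | s q | Expr Expr Expr | s Expr; Factor -> s q | Expr Expr Expr | s Expr | q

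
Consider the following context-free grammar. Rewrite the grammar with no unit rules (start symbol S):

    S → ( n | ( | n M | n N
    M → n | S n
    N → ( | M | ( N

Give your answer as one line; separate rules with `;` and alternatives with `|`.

Unit pairs: N ⇒* {M}.
For every A with A ⇒* B via unit rules, add B's non-unit alternatives to A; then delete every rule of the form X → Y.

S → ( n | ( | n M | n N; M → n | S n; N → ( | ( N | n | S n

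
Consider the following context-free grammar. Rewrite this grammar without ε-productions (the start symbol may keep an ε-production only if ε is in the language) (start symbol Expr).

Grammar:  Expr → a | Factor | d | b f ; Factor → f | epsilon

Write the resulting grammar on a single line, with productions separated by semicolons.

Nullable set = {Expr, Factor}.
ε ∈ L(G) since Expr is nullable, so keep Expr → ε.

Expr → a | Factor | d | b f | ε; Factor → f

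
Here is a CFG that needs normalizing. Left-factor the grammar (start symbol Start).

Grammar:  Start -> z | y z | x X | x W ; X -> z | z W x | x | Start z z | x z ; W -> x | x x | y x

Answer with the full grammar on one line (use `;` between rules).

Start has alternatives sharing prefix 'x': factor to Start → x Start1 with Start1 → X | W.
X has alternatives sharing prefix 'z': factor to X → z X1 with X1 → ε | W x.
X has alternatives sharing prefix 'x': factor to X → x X2 with X2 → ε | z.
W has alternatives sharing prefix 'x': factor to W → x W1 with W1 → ε | x.

Start -> z | y z | x Start1; X -> Start z z | z X1 | x X2; W -> y x | x W1; Start1 -> X | W; X1 -> ε | W x; X2 -> ε | z; W1 -> ε | x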